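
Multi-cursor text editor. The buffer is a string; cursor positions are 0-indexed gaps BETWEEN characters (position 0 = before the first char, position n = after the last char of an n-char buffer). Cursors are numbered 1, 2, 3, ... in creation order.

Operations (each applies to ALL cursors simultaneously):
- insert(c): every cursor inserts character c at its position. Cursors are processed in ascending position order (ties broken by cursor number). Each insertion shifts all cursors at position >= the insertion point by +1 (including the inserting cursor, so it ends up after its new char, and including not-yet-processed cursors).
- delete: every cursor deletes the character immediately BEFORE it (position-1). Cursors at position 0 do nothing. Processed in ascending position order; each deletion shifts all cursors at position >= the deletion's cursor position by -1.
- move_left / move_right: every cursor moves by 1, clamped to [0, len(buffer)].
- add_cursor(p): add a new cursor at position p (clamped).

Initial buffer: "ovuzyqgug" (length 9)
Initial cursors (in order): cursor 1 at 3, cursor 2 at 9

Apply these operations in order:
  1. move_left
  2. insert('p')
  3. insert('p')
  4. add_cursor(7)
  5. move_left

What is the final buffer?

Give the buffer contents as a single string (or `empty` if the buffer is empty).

After op 1 (move_left): buffer="ovuzyqgug" (len 9), cursors c1@2 c2@8, authorship .........
After op 2 (insert('p')): buffer="ovpuzyqgupg" (len 11), cursors c1@3 c2@10, authorship ..1......2.
After op 3 (insert('p')): buffer="ovppuzyqguppg" (len 13), cursors c1@4 c2@12, authorship ..11......22.
After op 4 (add_cursor(7)): buffer="ovppuzyqguppg" (len 13), cursors c1@4 c3@7 c2@12, authorship ..11......22.
After op 5 (move_left): buffer="ovppuzyqguppg" (len 13), cursors c1@3 c3@6 c2@11, authorship ..11......22.

Answer: ovppuzyqguppg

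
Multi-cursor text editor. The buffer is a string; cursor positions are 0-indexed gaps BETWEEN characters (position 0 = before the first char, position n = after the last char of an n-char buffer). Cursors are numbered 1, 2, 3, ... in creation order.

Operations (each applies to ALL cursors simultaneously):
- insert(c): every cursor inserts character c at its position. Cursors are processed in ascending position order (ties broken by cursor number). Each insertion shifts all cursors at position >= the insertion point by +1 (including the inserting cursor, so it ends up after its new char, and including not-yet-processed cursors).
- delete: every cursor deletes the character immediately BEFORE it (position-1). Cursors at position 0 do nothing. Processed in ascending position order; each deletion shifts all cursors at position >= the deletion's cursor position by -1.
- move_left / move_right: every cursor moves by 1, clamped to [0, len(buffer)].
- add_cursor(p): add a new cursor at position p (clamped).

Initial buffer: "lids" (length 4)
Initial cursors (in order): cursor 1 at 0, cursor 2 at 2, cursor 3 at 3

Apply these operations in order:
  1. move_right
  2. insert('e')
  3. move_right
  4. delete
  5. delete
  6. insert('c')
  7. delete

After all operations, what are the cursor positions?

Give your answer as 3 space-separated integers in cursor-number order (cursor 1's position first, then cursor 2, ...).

Answer: 1 1 1

Derivation:
After op 1 (move_right): buffer="lids" (len 4), cursors c1@1 c2@3 c3@4, authorship ....
After op 2 (insert('e')): buffer="leidese" (len 7), cursors c1@2 c2@5 c3@7, authorship .1..2.3
After op 3 (move_right): buffer="leidese" (len 7), cursors c1@3 c2@6 c3@7, authorship .1..2.3
After op 4 (delete): buffer="lede" (len 4), cursors c1@2 c2@4 c3@4, authorship .1.2
After op 5 (delete): buffer="l" (len 1), cursors c1@1 c2@1 c3@1, authorship .
After op 6 (insert('c')): buffer="lccc" (len 4), cursors c1@4 c2@4 c3@4, authorship .123
After op 7 (delete): buffer="l" (len 1), cursors c1@1 c2@1 c3@1, authorship .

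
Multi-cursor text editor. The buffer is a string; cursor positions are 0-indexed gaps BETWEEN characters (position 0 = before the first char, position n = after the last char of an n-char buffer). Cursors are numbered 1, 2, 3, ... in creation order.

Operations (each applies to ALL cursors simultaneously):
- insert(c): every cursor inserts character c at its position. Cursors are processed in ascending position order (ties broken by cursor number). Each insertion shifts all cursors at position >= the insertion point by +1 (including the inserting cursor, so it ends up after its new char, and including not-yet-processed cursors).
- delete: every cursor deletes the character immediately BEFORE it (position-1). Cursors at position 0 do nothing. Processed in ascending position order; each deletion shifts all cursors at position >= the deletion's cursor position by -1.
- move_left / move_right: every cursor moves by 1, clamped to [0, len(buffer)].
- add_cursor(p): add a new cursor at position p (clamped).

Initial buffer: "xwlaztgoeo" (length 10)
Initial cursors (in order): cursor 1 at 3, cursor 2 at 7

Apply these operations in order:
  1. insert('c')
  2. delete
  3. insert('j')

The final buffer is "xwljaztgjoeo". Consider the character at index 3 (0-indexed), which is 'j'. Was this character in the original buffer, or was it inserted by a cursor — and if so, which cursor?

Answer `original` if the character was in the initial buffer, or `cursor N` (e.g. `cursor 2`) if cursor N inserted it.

Answer: cursor 1

Derivation:
After op 1 (insert('c')): buffer="xwlcaztgcoeo" (len 12), cursors c1@4 c2@9, authorship ...1....2...
After op 2 (delete): buffer="xwlaztgoeo" (len 10), cursors c1@3 c2@7, authorship ..........
After op 3 (insert('j')): buffer="xwljaztgjoeo" (len 12), cursors c1@4 c2@9, authorship ...1....2...
Authorship (.=original, N=cursor N): . . . 1 . . . . 2 . . .
Index 3: author = 1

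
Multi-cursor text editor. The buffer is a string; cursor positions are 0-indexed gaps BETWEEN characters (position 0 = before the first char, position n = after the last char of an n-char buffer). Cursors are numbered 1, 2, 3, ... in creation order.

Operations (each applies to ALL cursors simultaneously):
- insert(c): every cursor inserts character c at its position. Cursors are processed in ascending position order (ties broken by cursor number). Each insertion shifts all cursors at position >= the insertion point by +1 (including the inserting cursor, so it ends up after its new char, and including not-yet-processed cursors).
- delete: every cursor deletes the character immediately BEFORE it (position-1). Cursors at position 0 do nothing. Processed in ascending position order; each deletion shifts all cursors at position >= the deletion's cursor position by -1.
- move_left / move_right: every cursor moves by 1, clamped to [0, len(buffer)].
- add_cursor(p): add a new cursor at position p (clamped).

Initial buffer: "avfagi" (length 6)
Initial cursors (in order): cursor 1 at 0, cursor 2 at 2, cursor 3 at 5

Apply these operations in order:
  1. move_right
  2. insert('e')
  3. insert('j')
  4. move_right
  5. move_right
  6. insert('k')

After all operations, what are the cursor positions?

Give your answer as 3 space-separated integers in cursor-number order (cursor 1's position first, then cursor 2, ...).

After op 1 (move_right): buffer="avfagi" (len 6), cursors c1@1 c2@3 c3@6, authorship ......
After op 2 (insert('e')): buffer="aevfeagie" (len 9), cursors c1@2 c2@5 c3@9, authorship .1..2...3
After op 3 (insert('j')): buffer="aejvfejagiej" (len 12), cursors c1@3 c2@7 c3@12, authorship .11..22...33
After op 4 (move_right): buffer="aejvfejagiej" (len 12), cursors c1@4 c2@8 c3@12, authorship .11..22...33
After op 5 (move_right): buffer="aejvfejagiej" (len 12), cursors c1@5 c2@9 c3@12, authorship .11..22...33
After op 6 (insert('k')): buffer="aejvfkejagkiejk" (len 15), cursors c1@6 c2@11 c3@15, authorship .11..122..2.333

Answer: 6 11 15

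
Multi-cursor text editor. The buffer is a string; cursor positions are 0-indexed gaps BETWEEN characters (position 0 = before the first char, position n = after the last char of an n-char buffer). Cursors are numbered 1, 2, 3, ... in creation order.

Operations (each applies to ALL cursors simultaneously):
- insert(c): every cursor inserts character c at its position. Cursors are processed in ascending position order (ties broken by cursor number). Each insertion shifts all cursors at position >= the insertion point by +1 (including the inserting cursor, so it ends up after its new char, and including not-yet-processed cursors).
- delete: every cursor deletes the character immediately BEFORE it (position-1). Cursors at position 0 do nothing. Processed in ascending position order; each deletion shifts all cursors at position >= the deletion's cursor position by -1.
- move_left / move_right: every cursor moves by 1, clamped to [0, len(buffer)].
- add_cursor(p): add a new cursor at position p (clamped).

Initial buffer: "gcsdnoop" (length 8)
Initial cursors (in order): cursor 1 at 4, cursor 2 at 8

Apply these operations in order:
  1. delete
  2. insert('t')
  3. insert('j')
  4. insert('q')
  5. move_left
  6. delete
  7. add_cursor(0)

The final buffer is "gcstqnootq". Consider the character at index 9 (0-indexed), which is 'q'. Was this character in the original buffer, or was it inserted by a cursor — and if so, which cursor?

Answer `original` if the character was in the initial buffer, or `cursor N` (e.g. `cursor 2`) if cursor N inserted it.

Answer: cursor 2

Derivation:
After op 1 (delete): buffer="gcsnoo" (len 6), cursors c1@3 c2@6, authorship ......
After op 2 (insert('t')): buffer="gcstnoot" (len 8), cursors c1@4 c2@8, authorship ...1...2
After op 3 (insert('j')): buffer="gcstjnootj" (len 10), cursors c1@5 c2@10, authorship ...11...22
After op 4 (insert('q')): buffer="gcstjqnootjq" (len 12), cursors c1@6 c2@12, authorship ...111...222
After op 5 (move_left): buffer="gcstjqnootjq" (len 12), cursors c1@5 c2@11, authorship ...111...222
After op 6 (delete): buffer="gcstqnootq" (len 10), cursors c1@4 c2@9, authorship ...11...22
After op 7 (add_cursor(0)): buffer="gcstqnootq" (len 10), cursors c3@0 c1@4 c2@9, authorship ...11...22
Authorship (.=original, N=cursor N): . . . 1 1 . . . 2 2
Index 9: author = 2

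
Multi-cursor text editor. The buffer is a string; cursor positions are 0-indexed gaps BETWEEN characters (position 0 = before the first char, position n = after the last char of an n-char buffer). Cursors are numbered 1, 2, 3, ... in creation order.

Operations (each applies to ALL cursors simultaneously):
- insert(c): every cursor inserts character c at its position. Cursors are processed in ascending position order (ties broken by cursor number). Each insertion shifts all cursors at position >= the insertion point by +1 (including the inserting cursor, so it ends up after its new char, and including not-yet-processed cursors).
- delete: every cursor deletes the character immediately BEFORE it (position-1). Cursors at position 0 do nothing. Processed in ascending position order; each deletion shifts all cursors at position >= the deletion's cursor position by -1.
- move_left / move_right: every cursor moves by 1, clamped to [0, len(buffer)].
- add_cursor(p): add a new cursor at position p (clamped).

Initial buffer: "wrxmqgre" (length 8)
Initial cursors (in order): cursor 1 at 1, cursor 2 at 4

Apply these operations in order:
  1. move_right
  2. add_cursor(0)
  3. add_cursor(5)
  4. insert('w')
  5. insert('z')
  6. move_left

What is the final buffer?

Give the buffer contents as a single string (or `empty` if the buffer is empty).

Answer: wzwrwzxmqwwzzgre

Derivation:
After op 1 (move_right): buffer="wrxmqgre" (len 8), cursors c1@2 c2@5, authorship ........
After op 2 (add_cursor(0)): buffer="wrxmqgre" (len 8), cursors c3@0 c1@2 c2@5, authorship ........
After op 3 (add_cursor(5)): buffer="wrxmqgre" (len 8), cursors c3@0 c1@2 c2@5 c4@5, authorship ........
After op 4 (insert('w')): buffer="wwrwxmqwwgre" (len 12), cursors c3@1 c1@4 c2@9 c4@9, authorship 3..1...24...
After op 5 (insert('z')): buffer="wzwrwzxmqwwzzgre" (len 16), cursors c3@2 c1@6 c2@13 c4@13, authorship 33..11...2424...
After op 6 (move_left): buffer="wzwrwzxmqwwzzgre" (len 16), cursors c3@1 c1@5 c2@12 c4@12, authorship 33..11...2424...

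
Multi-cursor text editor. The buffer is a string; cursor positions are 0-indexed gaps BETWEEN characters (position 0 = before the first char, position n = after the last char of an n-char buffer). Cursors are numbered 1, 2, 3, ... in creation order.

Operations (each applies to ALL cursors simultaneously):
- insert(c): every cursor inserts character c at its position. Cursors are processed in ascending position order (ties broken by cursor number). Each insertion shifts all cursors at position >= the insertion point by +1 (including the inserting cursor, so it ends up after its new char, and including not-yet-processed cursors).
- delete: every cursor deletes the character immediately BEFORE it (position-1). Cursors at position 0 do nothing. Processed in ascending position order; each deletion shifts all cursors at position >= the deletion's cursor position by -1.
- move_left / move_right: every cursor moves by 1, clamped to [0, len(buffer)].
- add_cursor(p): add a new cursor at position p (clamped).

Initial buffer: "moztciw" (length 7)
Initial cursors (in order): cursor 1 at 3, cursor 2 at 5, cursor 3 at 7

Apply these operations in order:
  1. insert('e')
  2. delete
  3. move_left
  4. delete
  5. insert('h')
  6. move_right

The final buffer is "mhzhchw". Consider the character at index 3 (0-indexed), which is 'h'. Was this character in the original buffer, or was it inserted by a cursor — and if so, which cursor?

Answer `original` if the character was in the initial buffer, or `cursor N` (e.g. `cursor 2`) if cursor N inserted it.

After op 1 (insert('e')): buffer="mozetceiwe" (len 10), cursors c1@4 c2@7 c3@10, authorship ...1..2..3
After op 2 (delete): buffer="moztciw" (len 7), cursors c1@3 c2@5 c3@7, authorship .......
After op 3 (move_left): buffer="moztciw" (len 7), cursors c1@2 c2@4 c3@6, authorship .......
After op 4 (delete): buffer="mzcw" (len 4), cursors c1@1 c2@2 c3@3, authorship ....
After op 5 (insert('h')): buffer="mhzhchw" (len 7), cursors c1@2 c2@4 c3@6, authorship .1.2.3.
After op 6 (move_right): buffer="mhzhchw" (len 7), cursors c1@3 c2@5 c3@7, authorship .1.2.3.
Authorship (.=original, N=cursor N): . 1 . 2 . 3 .
Index 3: author = 2

Answer: cursor 2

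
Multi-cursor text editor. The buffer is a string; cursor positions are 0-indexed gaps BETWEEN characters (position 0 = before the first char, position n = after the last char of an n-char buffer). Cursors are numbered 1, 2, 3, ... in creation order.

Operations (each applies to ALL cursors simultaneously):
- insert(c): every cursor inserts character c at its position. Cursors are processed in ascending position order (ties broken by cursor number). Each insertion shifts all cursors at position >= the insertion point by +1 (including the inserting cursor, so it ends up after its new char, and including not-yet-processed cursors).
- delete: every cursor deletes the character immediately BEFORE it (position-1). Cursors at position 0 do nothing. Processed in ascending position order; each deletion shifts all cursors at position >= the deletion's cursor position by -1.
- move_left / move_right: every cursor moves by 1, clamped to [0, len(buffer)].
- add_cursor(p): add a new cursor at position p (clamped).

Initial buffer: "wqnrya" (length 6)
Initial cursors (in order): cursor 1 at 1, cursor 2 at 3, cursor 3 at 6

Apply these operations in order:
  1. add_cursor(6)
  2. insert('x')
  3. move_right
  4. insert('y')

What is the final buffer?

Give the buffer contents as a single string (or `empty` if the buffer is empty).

After op 1 (add_cursor(6)): buffer="wqnrya" (len 6), cursors c1@1 c2@3 c3@6 c4@6, authorship ......
After op 2 (insert('x')): buffer="wxqnxryaxx" (len 10), cursors c1@2 c2@5 c3@10 c4@10, authorship .1..2...34
After op 3 (move_right): buffer="wxqnxryaxx" (len 10), cursors c1@3 c2@6 c3@10 c4@10, authorship .1..2...34
After op 4 (insert('y')): buffer="wxqynxryyaxxyy" (len 14), cursors c1@4 c2@8 c3@14 c4@14, authorship .1.1.2.2..3434

Answer: wxqynxryyaxxyy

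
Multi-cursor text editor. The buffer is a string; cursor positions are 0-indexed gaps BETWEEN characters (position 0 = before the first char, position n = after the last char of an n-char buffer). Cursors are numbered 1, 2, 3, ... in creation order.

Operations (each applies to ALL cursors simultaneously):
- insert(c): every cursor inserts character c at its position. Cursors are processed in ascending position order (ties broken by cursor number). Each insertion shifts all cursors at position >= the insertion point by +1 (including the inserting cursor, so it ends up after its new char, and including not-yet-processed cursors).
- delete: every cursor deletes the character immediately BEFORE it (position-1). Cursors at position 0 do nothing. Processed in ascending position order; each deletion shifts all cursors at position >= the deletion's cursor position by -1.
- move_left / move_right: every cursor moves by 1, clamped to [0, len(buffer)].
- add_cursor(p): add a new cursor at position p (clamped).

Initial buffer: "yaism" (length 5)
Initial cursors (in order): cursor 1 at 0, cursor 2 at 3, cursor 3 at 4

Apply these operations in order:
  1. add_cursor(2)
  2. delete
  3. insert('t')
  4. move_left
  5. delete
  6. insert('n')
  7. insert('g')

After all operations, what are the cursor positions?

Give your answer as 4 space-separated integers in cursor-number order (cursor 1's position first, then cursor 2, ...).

Answer: 2 9 9 9

Derivation:
After op 1 (add_cursor(2)): buffer="yaism" (len 5), cursors c1@0 c4@2 c2@3 c3@4, authorship .....
After op 2 (delete): buffer="ym" (len 2), cursors c1@0 c2@1 c3@1 c4@1, authorship ..
After op 3 (insert('t')): buffer="tytttm" (len 6), cursors c1@1 c2@5 c3@5 c4@5, authorship 1.234.
After op 4 (move_left): buffer="tytttm" (len 6), cursors c1@0 c2@4 c3@4 c4@4, authorship 1.234.
After op 5 (delete): buffer="ttm" (len 3), cursors c1@0 c2@1 c3@1 c4@1, authorship 14.
After op 6 (insert('n')): buffer="ntnnntm" (len 7), cursors c1@1 c2@5 c3@5 c4@5, authorship 112344.
After op 7 (insert('g')): buffer="ngtnnngggtm" (len 11), cursors c1@2 c2@9 c3@9 c4@9, authorship 1112342344.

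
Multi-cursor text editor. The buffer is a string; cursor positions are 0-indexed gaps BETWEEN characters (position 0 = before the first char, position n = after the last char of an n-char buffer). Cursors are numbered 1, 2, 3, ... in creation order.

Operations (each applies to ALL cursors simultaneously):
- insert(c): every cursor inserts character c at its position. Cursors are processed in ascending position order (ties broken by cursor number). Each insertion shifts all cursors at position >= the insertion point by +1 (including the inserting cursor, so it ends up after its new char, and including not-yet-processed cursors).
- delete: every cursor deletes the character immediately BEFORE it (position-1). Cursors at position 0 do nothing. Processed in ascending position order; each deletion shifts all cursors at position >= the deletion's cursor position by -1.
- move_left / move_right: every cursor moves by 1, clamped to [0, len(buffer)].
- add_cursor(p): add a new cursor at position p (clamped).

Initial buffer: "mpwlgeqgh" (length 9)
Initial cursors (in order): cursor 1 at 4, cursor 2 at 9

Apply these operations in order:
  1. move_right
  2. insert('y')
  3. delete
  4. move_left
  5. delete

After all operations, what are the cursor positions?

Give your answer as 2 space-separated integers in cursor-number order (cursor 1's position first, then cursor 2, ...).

Answer: 3 6

Derivation:
After op 1 (move_right): buffer="mpwlgeqgh" (len 9), cursors c1@5 c2@9, authorship .........
After op 2 (insert('y')): buffer="mpwlgyeqghy" (len 11), cursors c1@6 c2@11, authorship .....1....2
After op 3 (delete): buffer="mpwlgeqgh" (len 9), cursors c1@5 c2@9, authorship .........
After op 4 (move_left): buffer="mpwlgeqgh" (len 9), cursors c1@4 c2@8, authorship .........
After op 5 (delete): buffer="mpwgeqh" (len 7), cursors c1@3 c2@6, authorship .......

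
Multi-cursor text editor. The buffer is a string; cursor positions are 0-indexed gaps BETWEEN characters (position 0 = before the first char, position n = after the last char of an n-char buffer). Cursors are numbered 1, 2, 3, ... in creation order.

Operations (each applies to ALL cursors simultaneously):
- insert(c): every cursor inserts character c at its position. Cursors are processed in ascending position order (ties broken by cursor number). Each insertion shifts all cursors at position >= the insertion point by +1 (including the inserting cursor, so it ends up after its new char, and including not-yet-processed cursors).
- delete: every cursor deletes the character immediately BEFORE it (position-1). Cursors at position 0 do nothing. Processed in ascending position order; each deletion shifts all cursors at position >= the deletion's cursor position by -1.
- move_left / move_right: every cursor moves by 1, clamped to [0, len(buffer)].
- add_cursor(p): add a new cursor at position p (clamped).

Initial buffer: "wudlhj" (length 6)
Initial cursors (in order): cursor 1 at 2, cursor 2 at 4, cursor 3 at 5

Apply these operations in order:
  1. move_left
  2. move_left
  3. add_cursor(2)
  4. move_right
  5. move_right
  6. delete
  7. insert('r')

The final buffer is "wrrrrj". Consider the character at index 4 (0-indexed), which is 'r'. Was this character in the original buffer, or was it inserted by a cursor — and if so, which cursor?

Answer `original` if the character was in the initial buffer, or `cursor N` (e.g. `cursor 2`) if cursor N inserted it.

Answer: cursor 4

Derivation:
After op 1 (move_left): buffer="wudlhj" (len 6), cursors c1@1 c2@3 c3@4, authorship ......
After op 2 (move_left): buffer="wudlhj" (len 6), cursors c1@0 c2@2 c3@3, authorship ......
After op 3 (add_cursor(2)): buffer="wudlhj" (len 6), cursors c1@0 c2@2 c4@2 c3@3, authorship ......
After op 4 (move_right): buffer="wudlhj" (len 6), cursors c1@1 c2@3 c4@3 c3@4, authorship ......
After op 5 (move_right): buffer="wudlhj" (len 6), cursors c1@2 c2@4 c4@4 c3@5, authorship ......
After op 6 (delete): buffer="wj" (len 2), cursors c1@1 c2@1 c3@1 c4@1, authorship ..
After op 7 (insert('r')): buffer="wrrrrj" (len 6), cursors c1@5 c2@5 c3@5 c4@5, authorship .1234.
Authorship (.=original, N=cursor N): . 1 2 3 4 .
Index 4: author = 4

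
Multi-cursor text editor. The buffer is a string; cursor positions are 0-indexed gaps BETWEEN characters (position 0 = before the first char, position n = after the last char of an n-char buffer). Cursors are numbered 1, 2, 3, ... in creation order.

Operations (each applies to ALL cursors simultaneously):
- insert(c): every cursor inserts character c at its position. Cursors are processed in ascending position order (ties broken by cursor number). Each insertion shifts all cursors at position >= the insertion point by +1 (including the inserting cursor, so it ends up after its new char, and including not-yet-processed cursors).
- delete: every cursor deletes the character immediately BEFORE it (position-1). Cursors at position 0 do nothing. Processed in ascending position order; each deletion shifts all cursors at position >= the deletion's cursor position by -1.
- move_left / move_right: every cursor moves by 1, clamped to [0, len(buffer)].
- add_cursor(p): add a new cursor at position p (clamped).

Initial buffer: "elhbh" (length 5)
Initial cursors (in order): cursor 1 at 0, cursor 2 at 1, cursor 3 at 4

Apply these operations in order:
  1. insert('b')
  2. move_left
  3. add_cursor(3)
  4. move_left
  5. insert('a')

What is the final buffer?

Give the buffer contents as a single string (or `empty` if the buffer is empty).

After op 1 (insert('b')): buffer="beblhbbh" (len 8), cursors c1@1 c2@3 c3@7, authorship 1.2...3.
After op 2 (move_left): buffer="beblhbbh" (len 8), cursors c1@0 c2@2 c3@6, authorship 1.2...3.
After op 3 (add_cursor(3)): buffer="beblhbbh" (len 8), cursors c1@0 c2@2 c4@3 c3@6, authorship 1.2...3.
After op 4 (move_left): buffer="beblhbbh" (len 8), cursors c1@0 c2@1 c4@2 c3@5, authorship 1.2...3.
After op 5 (insert('a')): buffer="abaeablhabbh" (len 12), cursors c1@1 c2@3 c4@5 c3@9, authorship 112.42..3.3.

Answer: abaeablhabbh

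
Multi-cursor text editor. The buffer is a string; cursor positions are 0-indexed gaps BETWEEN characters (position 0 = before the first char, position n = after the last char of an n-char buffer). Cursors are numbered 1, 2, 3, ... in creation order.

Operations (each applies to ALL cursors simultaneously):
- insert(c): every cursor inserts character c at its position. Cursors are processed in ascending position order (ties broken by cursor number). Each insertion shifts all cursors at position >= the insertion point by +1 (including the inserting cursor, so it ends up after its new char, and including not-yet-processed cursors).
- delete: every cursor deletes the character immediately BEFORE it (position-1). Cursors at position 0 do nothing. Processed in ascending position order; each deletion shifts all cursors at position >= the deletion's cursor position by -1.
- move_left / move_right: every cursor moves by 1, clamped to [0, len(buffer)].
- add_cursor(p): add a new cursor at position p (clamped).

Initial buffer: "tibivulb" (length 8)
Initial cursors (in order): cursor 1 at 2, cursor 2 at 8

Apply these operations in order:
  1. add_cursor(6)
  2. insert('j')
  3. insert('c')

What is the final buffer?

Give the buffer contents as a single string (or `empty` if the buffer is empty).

After op 1 (add_cursor(6)): buffer="tibivulb" (len 8), cursors c1@2 c3@6 c2@8, authorship ........
After op 2 (insert('j')): buffer="tijbivujlbj" (len 11), cursors c1@3 c3@8 c2@11, authorship ..1....3..2
After op 3 (insert('c')): buffer="tijcbivujclbjc" (len 14), cursors c1@4 c3@10 c2@14, authorship ..11....33..22

Answer: tijcbivujclbjc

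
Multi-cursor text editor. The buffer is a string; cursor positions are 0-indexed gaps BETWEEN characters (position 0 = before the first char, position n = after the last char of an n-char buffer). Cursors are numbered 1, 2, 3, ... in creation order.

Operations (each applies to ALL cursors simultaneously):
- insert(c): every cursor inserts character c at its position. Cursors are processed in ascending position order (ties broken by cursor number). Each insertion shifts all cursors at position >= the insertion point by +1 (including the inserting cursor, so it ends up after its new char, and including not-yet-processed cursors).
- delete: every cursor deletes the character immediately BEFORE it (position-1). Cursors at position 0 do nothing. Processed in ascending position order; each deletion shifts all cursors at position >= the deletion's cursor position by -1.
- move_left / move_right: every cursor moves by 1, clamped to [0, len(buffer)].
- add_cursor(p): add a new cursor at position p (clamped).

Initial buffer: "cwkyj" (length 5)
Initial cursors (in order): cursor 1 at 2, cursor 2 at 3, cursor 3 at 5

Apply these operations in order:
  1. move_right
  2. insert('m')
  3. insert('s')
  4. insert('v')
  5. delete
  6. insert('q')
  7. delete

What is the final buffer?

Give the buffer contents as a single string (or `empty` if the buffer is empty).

Answer: cwkmsymsjms

Derivation:
After op 1 (move_right): buffer="cwkyj" (len 5), cursors c1@3 c2@4 c3@5, authorship .....
After op 2 (insert('m')): buffer="cwkmymjm" (len 8), cursors c1@4 c2@6 c3@8, authorship ...1.2.3
After op 3 (insert('s')): buffer="cwkmsymsjms" (len 11), cursors c1@5 c2@8 c3@11, authorship ...11.22.33
After op 4 (insert('v')): buffer="cwkmsvymsvjmsv" (len 14), cursors c1@6 c2@10 c3@14, authorship ...111.222.333
After op 5 (delete): buffer="cwkmsymsjms" (len 11), cursors c1@5 c2@8 c3@11, authorship ...11.22.33
After op 6 (insert('q')): buffer="cwkmsqymsqjmsq" (len 14), cursors c1@6 c2@10 c3@14, authorship ...111.222.333
After op 7 (delete): buffer="cwkmsymsjms" (len 11), cursors c1@5 c2@8 c3@11, authorship ...11.22.33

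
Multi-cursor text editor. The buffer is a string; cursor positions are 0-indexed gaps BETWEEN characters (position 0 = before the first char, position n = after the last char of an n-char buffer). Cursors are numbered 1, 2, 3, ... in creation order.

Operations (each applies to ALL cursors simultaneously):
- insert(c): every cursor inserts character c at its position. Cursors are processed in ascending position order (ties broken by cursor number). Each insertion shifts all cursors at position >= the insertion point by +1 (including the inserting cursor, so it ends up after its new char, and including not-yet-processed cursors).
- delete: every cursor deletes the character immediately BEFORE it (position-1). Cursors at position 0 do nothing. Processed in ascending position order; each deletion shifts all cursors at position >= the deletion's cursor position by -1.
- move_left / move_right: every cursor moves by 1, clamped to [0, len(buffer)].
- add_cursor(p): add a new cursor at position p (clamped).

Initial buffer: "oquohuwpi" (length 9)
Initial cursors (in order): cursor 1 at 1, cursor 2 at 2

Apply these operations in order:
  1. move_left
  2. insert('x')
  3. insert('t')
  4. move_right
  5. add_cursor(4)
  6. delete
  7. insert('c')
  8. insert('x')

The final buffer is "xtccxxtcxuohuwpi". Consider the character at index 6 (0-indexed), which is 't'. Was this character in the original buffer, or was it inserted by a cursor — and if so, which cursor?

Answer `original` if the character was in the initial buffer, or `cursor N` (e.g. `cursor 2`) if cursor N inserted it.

After op 1 (move_left): buffer="oquohuwpi" (len 9), cursors c1@0 c2@1, authorship .........
After op 2 (insert('x')): buffer="xoxquohuwpi" (len 11), cursors c1@1 c2@3, authorship 1.2........
After op 3 (insert('t')): buffer="xtoxtquohuwpi" (len 13), cursors c1@2 c2@5, authorship 11.22........
After op 4 (move_right): buffer="xtoxtquohuwpi" (len 13), cursors c1@3 c2@6, authorship 11.22........
After op 5 (add_cursor(4)): buffer="xtoxtquohuwpi" (len 13), cursors c1@3 c3@4 c2@6, authorship 11.22........
After op 6 (delete): buffer="xttuohuwpi" (len 10), cursors c1@2 c3@2 c2@3, authorship 112.......
After op 7 (insert('c')): buffer="xtcctcuohuwpi" (len 13), cursors c1@4 c3@4 c2@6, authorship 111322.......
After op 8 (insert('x')): buffer="xtccxxtcxuohuwpi" (len 16), cursors c1@6 c3@6 c2@9, authorship 111313222.......
Authorship (.=original, N=cursor N): 1 1 1 3 1 3 2 2 2 . . . . . . .
Index 6: author = 2

Answer: cursor 2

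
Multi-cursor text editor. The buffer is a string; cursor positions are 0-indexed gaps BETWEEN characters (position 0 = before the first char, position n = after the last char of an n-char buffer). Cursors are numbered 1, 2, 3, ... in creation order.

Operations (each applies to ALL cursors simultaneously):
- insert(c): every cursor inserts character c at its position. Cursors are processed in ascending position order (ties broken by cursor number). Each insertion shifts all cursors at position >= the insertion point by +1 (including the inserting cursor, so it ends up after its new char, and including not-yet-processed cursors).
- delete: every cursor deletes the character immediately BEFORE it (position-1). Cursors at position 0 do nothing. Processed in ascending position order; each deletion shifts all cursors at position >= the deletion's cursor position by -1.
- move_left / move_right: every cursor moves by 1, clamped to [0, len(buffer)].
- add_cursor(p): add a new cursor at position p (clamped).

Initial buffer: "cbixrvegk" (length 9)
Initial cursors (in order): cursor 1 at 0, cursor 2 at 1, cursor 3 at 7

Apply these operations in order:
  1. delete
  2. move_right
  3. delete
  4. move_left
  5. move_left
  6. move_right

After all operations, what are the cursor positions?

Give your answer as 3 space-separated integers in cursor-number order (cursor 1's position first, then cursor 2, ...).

Answer: 1 1 3

Derivation:
After op 1 (delete): buffer="bixrvgk" (len 7), cursors c1@0 c2@0 c3@5, authorship .......
After op 2 (move_right): buffer="bixrvgk" (len 7), cursors c1@1 c2@1 c3@6, authorship .......
After op 3 (delete): buffer="ixrvk" (len 5), cursors c1@0 c2@0 c3@4, authorship .....
After op 4 (move_left): buffer="ixrvk" (len 5), cursors c1@0 c2@0 c3@3, authorship .....
After op 5 (move_left): buffer="ixrvk" (len 5), cursors c1@0 c2@0 c3@2, authorship .....
After op 6 (move_right): buffer="ixrvk" (len 5), cursors c1@1 c2@1 c3@3, authorship .....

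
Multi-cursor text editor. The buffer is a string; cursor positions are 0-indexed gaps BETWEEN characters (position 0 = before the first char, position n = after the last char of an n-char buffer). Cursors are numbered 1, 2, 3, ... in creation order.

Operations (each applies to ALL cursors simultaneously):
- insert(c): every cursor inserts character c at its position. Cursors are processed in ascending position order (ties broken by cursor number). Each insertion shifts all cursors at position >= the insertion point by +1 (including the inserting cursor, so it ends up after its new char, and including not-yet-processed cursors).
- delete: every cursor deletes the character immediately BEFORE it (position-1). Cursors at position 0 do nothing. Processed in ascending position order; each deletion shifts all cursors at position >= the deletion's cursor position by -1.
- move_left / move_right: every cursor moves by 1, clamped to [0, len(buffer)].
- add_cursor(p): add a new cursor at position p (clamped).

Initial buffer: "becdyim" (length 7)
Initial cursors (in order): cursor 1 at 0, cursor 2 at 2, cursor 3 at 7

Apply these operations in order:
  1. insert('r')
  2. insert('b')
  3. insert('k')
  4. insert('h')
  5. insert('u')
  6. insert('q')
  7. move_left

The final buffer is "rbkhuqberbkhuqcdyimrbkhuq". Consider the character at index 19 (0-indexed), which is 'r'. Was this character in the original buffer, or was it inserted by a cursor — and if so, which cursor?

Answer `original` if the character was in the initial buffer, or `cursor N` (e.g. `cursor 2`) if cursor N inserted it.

After op 1 (insert('r')): buffer="rbercdyimr" (len 10), cursors c1@1 c2@4 c3@10, authorship 1..2.....3
After op 2 (insert('b')): buffer="rbberbcdyimrb" (len 13), cursors c1@2 c2@6 c3@13, authorship 11..22.....33
After op 3 (insert('k')): buffer="rbkberbkcdyimrbk" (len 16), cursors c1@3 c2@8 c3@16, authorship 111..222.....333
After op 4 (insert('h')): buffer="rbkhberbkhcdyimrbkh" (len 19), cursors c1@4 c2@10 c3@19, authorship 1111..2222.....3333
After op 5 (insert('u')): buffer="rbkhuberbkhucdyimrbkhu" (len 22), cursors c1@5 c2@12 c3@22, authorship 11111..22222.....33333
After op 6 (insert('q')): buffer="rbkhuqberbkhuqcdyimrbkhuq" (len 25), cursors c1@6 c2@14 c3@25, authorship 111111..222222.....333333
After op 7 (move_left): buffer="rbkhuqberbkhuqcdyimrbkhuq" (len 25), cursors c1@5 c2@13 c3@24, authorship 111111..222222.....333333
Authorship (.=original, N=cursor N): 1 1 1 1 1 1 . . 2 2 2 2 2 2 . . . . . 3 3 3 3 3 3
Index 19: author = 3

Answer: cursor 3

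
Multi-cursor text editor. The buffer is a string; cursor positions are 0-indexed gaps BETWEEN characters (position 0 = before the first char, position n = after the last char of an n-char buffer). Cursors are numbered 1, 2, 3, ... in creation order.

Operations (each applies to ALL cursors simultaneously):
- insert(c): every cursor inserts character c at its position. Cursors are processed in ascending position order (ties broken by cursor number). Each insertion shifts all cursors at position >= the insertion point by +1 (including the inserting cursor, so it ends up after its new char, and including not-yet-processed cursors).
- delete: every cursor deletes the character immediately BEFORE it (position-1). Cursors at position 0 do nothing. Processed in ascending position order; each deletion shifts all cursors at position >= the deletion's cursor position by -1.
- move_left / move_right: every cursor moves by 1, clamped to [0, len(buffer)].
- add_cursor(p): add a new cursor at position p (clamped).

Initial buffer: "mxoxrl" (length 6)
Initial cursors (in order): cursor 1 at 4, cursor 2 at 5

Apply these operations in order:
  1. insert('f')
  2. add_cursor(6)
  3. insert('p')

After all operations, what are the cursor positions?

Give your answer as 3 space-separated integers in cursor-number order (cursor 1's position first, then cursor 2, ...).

Answer: 6 10 8

Derivation:
After op 1 (insert('f')): buffer="mxoxfrfl" (len 8), cursors c1@5 c2@7, authorship ....1.2.
After op 2 (add_cursor(6)): buffer="mxoxfrfl" (len 8), cursors c1@5 c3@6 c2@7, authorship ....1.2.
After op 3 (insert('p')): buffer="mxoxfprpfpl" (len 11), cursors c1@6 c3@8 c2@10, authorship ....11.322.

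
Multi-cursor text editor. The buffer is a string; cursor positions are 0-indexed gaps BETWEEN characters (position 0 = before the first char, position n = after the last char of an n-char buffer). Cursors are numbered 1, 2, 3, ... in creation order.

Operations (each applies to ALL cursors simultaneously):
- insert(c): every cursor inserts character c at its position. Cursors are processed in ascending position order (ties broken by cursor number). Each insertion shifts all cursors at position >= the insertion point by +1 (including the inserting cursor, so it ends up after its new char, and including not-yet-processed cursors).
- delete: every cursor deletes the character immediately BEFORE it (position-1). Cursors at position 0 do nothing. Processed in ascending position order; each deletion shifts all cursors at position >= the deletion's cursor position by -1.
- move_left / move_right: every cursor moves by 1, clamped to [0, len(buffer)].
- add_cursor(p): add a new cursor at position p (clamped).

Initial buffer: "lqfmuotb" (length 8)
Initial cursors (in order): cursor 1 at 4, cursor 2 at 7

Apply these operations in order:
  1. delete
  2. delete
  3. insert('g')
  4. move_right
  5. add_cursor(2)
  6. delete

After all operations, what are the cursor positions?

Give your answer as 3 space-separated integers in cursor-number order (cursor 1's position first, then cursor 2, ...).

After op 1 (delete): buffer="lqfuob" (len 6), cursors c1@3 c2@5, authorship ......
After op 2 (delete): buffer="lqub" (len 4), cursors c1@2 c2@3, authorship ....
After op 3 (insert('g')): buffer="lqgugb" (len 6), cursors c1@3 c2@5, authorship ..1.2.
After op 4 (move_right): buffer="lqgugb" (len 6), cursors c1@4 c2@6, authorship ..1.2.
After op 5 (add_cursor(2)): buffer="lqgugb" (len 6), cursors c3@2 c1@4 c2@6, authorship ..1.2.
After op 6 (delete): buffer="lgg" (len 3), cursors c3@1 c1@2 c2@3, authorship .12

Answer: 2 3 1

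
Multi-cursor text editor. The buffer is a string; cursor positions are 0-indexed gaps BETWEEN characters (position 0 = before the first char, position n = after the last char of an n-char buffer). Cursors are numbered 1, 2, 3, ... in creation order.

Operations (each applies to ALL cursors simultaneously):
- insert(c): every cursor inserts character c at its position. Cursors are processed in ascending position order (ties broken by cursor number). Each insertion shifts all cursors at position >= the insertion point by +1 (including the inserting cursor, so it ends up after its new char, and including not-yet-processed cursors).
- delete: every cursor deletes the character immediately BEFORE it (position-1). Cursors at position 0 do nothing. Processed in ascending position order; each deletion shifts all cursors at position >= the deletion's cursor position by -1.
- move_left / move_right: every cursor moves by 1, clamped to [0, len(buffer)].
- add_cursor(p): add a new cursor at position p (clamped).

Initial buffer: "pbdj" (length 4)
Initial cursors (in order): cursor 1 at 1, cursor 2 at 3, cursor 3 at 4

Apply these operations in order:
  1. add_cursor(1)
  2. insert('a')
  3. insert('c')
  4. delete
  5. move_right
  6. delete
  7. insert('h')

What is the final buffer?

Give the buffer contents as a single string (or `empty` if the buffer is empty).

After op 1 (add_cursor(1)): buffer="pbdj" (len 4), cursors c1@1 c4@1 c2@3 c3@4, authorship ....
After op 2 (insert('a')): buffer="paabdaja" (len 8), cursors c1@3 c4@3 c2@6 c3@8, authorship .14..2.3
After op 3 (insert('c')): buffer="paaccbdacjac" (len 12), cursors c1@5 c4@5 c2@9 c3@12, authorship .1414..22.33
After op 4 (delete): buffer="paabdaja" (len 8), cursors c1@3 c4@3 c2@6 c3@8, authorship .14..2.3
After op 5 (move_right): buffer="paabdaja" (len 8), cursors c1@4 c4@4 c2@7 c3@8, authorship .14..2.3
After op 6 (delete): buffer="pada" (len 4), cursors c1@2 c4@2 c2@4 c3@4, authorship .1.2
After op 7 (insert('h')): buffer="pahhdahh" (len 8), cursors c1@4 c4@4 c2@8 c3@8, authorship .114.223

Answer: pahhdahh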